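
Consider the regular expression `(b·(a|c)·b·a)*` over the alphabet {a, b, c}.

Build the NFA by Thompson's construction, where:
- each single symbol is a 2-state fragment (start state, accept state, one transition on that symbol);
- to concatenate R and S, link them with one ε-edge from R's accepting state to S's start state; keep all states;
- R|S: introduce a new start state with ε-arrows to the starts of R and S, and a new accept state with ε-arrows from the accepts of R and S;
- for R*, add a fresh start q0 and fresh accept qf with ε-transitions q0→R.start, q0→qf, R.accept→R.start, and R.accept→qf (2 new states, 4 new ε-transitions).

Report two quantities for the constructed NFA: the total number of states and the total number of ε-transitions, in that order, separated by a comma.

14, 11

By structural recursion:
Each of the 5 symbol leaves contributes 2 states and 0 ε-transitions.
  a|c — 6 states, 4 ε-transitions
  b·(a|c)·b·a — 12 states, 7 ε-transitions
  (b·(a|c)·b·a)* — 14 states, 11 ε-transitions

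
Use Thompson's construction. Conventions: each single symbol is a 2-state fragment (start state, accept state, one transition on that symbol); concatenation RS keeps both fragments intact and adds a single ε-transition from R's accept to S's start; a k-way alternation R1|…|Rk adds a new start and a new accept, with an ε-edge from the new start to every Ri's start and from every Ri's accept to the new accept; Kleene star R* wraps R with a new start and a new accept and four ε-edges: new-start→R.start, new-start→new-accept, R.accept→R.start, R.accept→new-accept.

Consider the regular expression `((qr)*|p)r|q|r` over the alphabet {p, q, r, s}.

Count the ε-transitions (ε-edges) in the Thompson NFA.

Recursing over subexpressions:
Each of the 6 symbol leaves contributes 0 ε-transitions.
  qr — 1 ε-transition
  (qr)* — 5 ε-transitions
  (qr)*|p — 9 ε-transitions
  ((qr)*|p)r — 10 ε-transitions
  ((qr)*|p)r|q|r — 16 ε-transitions

16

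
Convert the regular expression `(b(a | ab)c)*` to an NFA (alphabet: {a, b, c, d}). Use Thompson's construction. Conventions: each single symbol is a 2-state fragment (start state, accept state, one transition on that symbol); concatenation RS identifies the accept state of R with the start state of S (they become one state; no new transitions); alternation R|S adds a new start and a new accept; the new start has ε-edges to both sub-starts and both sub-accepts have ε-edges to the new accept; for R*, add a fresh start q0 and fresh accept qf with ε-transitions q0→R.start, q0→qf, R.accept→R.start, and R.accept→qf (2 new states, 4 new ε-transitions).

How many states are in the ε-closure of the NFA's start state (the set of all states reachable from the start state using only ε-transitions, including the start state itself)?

3

Compute the ε-closure size of each fragment's start state recursively; a symbol fragment's start has no outgoing ε-edge, so its closure is just itself (size 1).
  ab → same as the first factor's closure: |ε-closure| = 1
  a | ab → new start ε-reaches every alternative's start; none of them accept ε, so the new accept is not reached: |ε-closure| = 1 + 1 + 1 = 3
  b(a | ab)c → same as the first factor's closure: |ε-closure| = 1
  (b(a | ab)c)* → |ε-closure| = 1 (new start) + 1 (body) + 1 (new accept) = 3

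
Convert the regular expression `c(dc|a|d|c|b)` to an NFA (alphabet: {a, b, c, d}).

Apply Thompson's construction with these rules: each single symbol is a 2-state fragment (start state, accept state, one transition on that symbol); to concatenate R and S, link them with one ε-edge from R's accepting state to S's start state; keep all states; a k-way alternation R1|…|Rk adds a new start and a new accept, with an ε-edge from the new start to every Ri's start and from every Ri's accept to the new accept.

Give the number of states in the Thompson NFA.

16

Per subexpression:
Each of the 7 symbol leaves contributes a 2-state fragment.
  dc — 4 states
  dc|a|d|c|b — 14 states
  c(dc|a|d|c|b) — 16 states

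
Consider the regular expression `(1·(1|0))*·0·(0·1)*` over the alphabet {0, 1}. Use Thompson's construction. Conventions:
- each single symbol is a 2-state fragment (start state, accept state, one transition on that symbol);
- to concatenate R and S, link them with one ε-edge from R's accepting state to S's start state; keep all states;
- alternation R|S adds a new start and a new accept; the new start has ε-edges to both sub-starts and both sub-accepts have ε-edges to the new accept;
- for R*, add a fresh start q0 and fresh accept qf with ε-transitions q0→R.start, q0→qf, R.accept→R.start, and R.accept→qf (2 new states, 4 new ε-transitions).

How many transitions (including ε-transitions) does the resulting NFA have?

By structural recursion:
Each of the 6 symbol leaves contributes 1 transition (1 symbol, 0 ε).
  1|0 : 6 transitions (2 symbol, 4 ε)
  1·(1|0) : 8 transitions (3 symbol, 5 ε)
  (1·(1|0))* : 12 transitions (3 symbol, 9 ε)
  0·1 : 3 transitions (2 symbol, 1 ε)
  (0·1)* : 7 transitions (2 symbol, 5 ε)
  (1·(1|0))*·0·(0·1)* : 22 transitions (6 symbol, 16 ε)

22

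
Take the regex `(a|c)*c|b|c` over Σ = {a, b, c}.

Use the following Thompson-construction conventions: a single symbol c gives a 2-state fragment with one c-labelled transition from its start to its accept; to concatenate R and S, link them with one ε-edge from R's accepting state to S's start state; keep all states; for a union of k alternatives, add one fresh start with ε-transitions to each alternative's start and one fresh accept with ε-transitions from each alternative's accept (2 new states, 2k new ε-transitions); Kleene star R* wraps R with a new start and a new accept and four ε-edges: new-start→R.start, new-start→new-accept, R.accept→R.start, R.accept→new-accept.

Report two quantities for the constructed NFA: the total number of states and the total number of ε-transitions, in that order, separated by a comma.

Recursing over subexpressions:
Each of the 5 symbol leaves contributes 2 states and 0 ε-transitions.
  a|c : 6 states, 4 ε-transitions
  (a|c)* : 8 states, 8 ε-transitions
  (a|c)*c : 10 states, 9 ε-transitions
  (a|c)*c|b|c : 16 states, 15 ε-transitions

16, 15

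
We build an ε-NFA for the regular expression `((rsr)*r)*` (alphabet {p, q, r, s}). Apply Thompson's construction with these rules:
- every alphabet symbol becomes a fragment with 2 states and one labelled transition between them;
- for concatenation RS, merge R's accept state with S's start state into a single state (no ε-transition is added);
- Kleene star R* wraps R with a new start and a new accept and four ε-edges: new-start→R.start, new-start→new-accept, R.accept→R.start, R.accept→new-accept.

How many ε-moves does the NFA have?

Building bottom-up:
Each of the 4 symbol leaves contributes 0 ε-transitions.
  rsr : 0 ε-transitions
  (rsr)* : 4 ε-transitions
  (rsr)*r : 4 ε-transitions
  ((rsr)*r)* : 8 ε-transitions

8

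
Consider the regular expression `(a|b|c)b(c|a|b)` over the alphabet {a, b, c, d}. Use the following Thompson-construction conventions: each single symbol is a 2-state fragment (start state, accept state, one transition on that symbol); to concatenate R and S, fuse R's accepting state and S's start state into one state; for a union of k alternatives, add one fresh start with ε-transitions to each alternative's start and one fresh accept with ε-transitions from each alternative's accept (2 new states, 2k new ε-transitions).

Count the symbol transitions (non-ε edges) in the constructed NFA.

7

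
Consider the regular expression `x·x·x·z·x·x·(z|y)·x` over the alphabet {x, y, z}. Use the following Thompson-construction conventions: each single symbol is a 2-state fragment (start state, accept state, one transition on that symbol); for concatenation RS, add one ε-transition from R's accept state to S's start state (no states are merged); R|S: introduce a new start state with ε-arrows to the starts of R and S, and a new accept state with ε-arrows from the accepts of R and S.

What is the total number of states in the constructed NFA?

20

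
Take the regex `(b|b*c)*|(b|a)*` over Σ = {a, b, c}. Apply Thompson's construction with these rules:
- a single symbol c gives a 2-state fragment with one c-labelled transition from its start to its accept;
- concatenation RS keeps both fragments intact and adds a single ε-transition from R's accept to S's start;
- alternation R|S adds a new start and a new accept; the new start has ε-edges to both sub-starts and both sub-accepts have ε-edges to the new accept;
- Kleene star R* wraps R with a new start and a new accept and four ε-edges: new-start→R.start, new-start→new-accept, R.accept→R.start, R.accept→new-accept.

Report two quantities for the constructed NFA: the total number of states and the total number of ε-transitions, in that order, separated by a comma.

22, 25

Building bottom-up:
Each of the 5 symbol leaves contributes 2 states and 0 ε-transitions.
  b* = 4 states, 4 ε-transitions
  b*c = 6 states, 5 ε-transitions
  b|b*c = 10 states, 9 ε-transitions
  (b|b*c)* = 12 states, 13 ε-transitions
  b|a = 6 states, 4 ε-transitions
  (b|a)* = 8 states, 8 ε-transitions
  (b|b*c)*|(b|a)* = 22 states, 25 ε-transitions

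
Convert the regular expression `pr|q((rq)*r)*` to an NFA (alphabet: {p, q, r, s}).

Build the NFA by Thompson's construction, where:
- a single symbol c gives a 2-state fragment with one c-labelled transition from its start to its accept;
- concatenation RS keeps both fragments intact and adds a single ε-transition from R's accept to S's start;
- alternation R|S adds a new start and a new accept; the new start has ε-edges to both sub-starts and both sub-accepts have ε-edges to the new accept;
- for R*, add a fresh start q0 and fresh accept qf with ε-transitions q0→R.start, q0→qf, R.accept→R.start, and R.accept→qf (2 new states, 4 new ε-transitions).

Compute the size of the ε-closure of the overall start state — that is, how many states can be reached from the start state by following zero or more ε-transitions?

Compute the ε-closure size of each fragment's start state recursively; a symbol fragment's start has no outgoing ε-edge, so its closure is just itself (size 1).
  pr — |ε-closure| equals the left operand's closure size = 1 (its accept is not ε-reachable, so the closure stops there)
  rq — same as the first factor's closure: |ε-closure| = 1
  (rq)* — the star's fresh start ε-reaches both the body's start and the fresh accept: |ε-closure| = 2 + 1 = 3
  (rq)*r — the left operand accepts ε, so the closure extends into the next operand (via the concat ε-link); |ε-closure| = 3 + 1 = 4
  ((rq)*r)* — new start has ε-edges to the inner start and to the new accept, so |ε-closure| = 2 + 4 = 6
  q((rq)*r)* — same as the first factor's closure: |ε-closure| = 1
  pr|q((rq)*r)* — new start ε-reaches every alternative's start; none of them accept ε, so the new accept is not reached: |ε-closure| = 1 + 1 + 1 = 3

3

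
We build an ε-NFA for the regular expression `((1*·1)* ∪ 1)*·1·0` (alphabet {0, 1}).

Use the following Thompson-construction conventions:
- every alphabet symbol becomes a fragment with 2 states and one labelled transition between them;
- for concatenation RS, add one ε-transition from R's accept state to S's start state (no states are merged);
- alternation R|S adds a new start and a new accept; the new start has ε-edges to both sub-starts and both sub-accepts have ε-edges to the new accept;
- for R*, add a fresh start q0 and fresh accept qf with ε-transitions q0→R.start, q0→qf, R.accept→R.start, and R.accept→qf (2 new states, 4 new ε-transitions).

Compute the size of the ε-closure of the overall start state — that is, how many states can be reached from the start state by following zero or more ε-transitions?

Compute the ε-closure size of each fragment's start state recursively; a symbol fragment's start has no outgoing ε-edge, so its closure is just itself (size 1).
  1* : |ε-closure| = 1 (new start) + 1 (body) + 1 (new accept) = 3
  1*·1 : the left operand accepts ε, so the closure extends into the next operand (via the concat ε-link); |ε-closure| = 3 + 1 = 4
  (1*·1)* : new start has ε-edges to the inner start and to the new accept, so |ε-closure| = 2 + 4 = 6
  (1*·1)* ∪ 1 : new start ε-reaches every alternative's start; at least one alternative accepts ε, so the union's new accept is reached too: |ε-closure| = 1 + 6 + 1 + 1 = 9
  ((1*·1)* ∪ 1)* : the star's fresh start ε-reaches both the body's start and the fresh accept: |ε-closure| = 2 + 9 = 11
  ((1*·1)* ∪ 1)*·1·0 : |ε-closure| = 11 + 1 = 12 (closure spills across the concat boundary because the left factor accepts ε)

12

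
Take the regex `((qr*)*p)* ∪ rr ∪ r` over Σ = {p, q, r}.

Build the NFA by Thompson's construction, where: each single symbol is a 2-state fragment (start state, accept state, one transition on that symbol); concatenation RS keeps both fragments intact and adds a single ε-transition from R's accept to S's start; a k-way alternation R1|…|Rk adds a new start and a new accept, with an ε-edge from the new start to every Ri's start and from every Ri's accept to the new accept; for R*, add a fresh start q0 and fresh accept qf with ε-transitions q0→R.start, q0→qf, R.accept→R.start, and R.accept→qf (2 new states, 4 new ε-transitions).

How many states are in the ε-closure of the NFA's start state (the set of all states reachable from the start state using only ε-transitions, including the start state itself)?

Compute the ε-closure size of each fragment's start state recursively; a symbol fragment's start has no outgoing ε-edge, so its closure is just itself (size 1).
  r* → |ε-closure| = 1 (new start) + 1 (body) + 1 (new accept) = 3
  qr* → |ε-closure| equals the left operand's closure size = 1 (its accept is not ε-reachable, so the closure stops there)
  (qr*)* → the star's fresh start ε-reaches both the body's start and the fresh accept: |ε-closure| = 2 + 1 = 3
  (qr*)*p → the left operand accepts ε, so the closure extends into the next operand (via the concat ε-link); |ε-closure| = 3 + 1 = 4
  ((qr*)*p)* → |ε-closure| = 1 (new start) + 4 (body) + 1 (new accept) = 6
  rr → same as the first factor's closure: |ε-closure| = 1
  ((qr*)*p)* ∪ rr ∪ r → |ε-closure| = 1 (new start) + (6 + 1 + 1) + 1 (new accept, since some branch ε-reaches its own accept) = 10

10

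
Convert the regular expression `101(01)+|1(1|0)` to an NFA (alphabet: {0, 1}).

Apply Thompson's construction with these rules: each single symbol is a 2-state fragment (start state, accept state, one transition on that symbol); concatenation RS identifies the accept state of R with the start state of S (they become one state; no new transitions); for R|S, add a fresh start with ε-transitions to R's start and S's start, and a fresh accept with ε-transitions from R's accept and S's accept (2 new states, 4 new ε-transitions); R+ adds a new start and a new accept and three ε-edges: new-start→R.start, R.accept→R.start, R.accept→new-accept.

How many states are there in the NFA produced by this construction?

Recursing over subexpressions:
Each of the 8 symbol leaves contributes a 2-state fragment.
  01 → 3 states
  (01)+ → 5 states
  101(01)+ → 8 states
  1|0 → 6 states
  1(1|0) → 7 states
  101(01)+|1(1|0) → 17 states

17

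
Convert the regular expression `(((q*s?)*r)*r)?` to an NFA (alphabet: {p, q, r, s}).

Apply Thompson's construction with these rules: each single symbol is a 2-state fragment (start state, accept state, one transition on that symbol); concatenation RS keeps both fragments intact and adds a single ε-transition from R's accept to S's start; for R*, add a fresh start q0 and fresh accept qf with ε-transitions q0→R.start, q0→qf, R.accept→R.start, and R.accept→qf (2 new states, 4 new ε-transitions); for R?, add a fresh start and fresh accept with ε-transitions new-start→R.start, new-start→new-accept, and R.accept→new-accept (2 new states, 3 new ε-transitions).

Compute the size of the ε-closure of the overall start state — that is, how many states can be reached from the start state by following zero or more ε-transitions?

Compute the ε-closure size of each fragment's start state recursively; a symbol fragment's start has no outgoing ε-edge, so its closure is just itself (size 1).
  q* : |closure| = 1 (new start) + 1 (body) + 1 (new accept) = 3
  s? : new start has ε-edges to the inner start and to the new accept, so |closure| = 2 + 1 = 3
  q*s? : the left operand accepts ε, so the closure extends into the next operand (via the concat ε-link); |closure| = 3 + 3 = 6
  (q*s?)* : the star's fresh start ε-reaches both the body's start and the fresh accept: |closure| = 2 + 6 = 8
  (q*s?)*r : |closure| = 8 + 1 = 9 (closure spills across the concat boundary because the left factor accepts ε)
  ((q*s?)*r)* : new start has ε-edges to the inner start and to the new accept, so |closure| = 2 + 9 = 11
  ((q*s?)*r)*r : |closure| = 11 + 1 = 12 (closure spills across the concat boundary because the left factor accepts ε)
  (((q*s?)*r)*r)? : |closure| = 1 (new start) + 12 (body) + 1 (new accept, via ε) = 14

14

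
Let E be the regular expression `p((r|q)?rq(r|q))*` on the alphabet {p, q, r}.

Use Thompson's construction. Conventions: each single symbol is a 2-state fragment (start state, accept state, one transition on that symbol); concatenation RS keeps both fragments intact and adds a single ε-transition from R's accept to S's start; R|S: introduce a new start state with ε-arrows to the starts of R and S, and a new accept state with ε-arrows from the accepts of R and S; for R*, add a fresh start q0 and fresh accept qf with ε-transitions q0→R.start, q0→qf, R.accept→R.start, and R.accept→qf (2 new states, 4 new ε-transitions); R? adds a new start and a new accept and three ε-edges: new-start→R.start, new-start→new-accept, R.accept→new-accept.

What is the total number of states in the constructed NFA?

22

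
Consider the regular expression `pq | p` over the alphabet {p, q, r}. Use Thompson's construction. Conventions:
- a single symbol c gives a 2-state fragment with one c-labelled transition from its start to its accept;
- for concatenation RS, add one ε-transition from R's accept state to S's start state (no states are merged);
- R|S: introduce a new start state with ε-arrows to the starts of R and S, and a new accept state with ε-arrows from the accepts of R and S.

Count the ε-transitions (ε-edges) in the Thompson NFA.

Bottom-up over the parse tree:
Each of the 3 symbol leaves contributes 0 ε-transitions.
  pq = 1 ε-transition
  pq | p = 5 ε-transitions

5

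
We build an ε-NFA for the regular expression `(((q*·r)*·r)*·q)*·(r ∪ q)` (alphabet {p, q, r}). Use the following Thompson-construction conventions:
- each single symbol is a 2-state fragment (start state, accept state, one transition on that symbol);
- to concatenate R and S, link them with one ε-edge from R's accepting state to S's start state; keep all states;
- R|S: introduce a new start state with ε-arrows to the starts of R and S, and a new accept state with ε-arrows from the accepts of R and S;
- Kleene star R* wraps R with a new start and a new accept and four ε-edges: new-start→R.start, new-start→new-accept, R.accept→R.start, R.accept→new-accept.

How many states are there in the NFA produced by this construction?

22

Bottom-up over the parse tree:
Each of the 6 symbol leaves contributes a 2-state fragment.
  q* = 4 states
  q*·r = 6 states
  (q*·r)* = 8 states
  (q*·r)*·r = 10 states
  ((q*·r)*·r)* = 12 states
  ((q*·r)*·r)*·q = 14 states
  (((q*·r)*·r)*·q)* = 16 states
  r ∪ q = 6 states
  (((q*·r)*·r)*·q)*·(r ∪ q) = 22 states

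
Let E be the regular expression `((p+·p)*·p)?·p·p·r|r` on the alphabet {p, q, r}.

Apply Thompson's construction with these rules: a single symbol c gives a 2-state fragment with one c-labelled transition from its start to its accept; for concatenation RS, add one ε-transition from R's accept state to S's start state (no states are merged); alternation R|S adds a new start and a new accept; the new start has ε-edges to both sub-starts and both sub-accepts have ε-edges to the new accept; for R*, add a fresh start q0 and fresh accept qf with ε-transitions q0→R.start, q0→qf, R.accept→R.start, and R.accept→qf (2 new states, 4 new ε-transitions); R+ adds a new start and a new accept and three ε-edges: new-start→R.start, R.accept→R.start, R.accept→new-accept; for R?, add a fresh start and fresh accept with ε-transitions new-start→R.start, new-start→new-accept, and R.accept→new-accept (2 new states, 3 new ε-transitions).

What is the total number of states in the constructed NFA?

22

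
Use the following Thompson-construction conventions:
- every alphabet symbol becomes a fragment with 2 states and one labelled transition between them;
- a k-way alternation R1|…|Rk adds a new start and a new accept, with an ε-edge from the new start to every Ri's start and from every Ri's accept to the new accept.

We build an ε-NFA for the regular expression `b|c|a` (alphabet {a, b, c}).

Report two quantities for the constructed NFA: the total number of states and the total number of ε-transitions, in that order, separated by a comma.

8, 6

Bottom-up over the parse tree:
Each of the 3 symbol leaves contributes 2 states and 0 ε-transitions.
  b|c|a → 8 states, 6 ε-transitions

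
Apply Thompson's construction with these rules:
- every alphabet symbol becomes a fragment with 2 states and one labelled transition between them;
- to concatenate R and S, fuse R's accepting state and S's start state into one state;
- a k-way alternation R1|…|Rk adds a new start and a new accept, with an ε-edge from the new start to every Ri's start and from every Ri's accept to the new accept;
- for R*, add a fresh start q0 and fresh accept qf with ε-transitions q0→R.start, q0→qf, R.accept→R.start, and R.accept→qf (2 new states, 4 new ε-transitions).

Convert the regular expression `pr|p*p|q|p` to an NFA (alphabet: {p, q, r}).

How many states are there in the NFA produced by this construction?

14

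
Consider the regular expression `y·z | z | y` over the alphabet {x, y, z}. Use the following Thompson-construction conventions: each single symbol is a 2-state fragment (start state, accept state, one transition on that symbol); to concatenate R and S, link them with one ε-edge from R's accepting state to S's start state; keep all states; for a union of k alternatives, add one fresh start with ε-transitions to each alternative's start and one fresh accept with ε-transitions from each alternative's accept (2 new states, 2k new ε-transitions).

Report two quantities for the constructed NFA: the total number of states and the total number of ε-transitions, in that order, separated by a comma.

Bottom-up over the parse tree:
Each of the 4 symbol leaves contributes 2 states and 0 ε-transitions.
  y·z → 4 states, 1 ε-transition
  y·z | z | y → 10 states, 7 ε-transitions

10, 7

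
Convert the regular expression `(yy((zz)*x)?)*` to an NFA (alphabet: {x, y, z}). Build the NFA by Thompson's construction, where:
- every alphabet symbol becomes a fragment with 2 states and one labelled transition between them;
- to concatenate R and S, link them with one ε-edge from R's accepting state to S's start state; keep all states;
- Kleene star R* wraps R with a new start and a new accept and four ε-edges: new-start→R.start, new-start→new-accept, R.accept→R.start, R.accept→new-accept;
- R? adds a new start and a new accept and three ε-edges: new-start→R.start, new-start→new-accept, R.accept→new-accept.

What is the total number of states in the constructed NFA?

Per subexpression:
Each of the 5 symbol leaves contributes a 2-state fragment.
  zz : 4 states
  (zz)* : 6 states
  (zz)*x : 8 states
  ((zz)*x)? : 10 states
  yy((zz)*x)? : 14 states
  (yy((zz)*x)?)* : 16 states

16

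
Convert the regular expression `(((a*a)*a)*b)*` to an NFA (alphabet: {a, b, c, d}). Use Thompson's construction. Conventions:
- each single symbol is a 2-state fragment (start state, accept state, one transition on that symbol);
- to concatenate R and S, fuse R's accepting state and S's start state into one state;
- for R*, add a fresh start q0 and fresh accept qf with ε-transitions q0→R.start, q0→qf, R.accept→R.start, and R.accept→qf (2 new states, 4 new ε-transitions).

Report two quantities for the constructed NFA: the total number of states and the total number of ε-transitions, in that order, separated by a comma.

13, 16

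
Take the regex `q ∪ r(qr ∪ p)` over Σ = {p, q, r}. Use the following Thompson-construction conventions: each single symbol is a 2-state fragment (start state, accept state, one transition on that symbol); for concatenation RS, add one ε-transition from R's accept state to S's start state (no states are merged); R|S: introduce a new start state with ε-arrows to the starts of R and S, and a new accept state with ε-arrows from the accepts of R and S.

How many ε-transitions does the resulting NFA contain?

10

Per subexpression:
Each of the 5 symbol leaves contributes 0 ε-transitions.
  qr → 1 ε-transition
  qr ∪ p → 5 ε-transitions
  r(qr ∪ p) → 6 ε-transitions
  q ∪ r(qr ∪ p) → 10 ε-transitions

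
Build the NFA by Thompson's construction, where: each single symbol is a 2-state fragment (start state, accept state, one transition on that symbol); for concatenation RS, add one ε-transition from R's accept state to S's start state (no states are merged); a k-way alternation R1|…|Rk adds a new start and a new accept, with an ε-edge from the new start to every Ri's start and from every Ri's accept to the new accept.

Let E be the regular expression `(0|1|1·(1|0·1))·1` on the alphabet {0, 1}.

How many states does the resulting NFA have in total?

By structural recursion:
Each of the 7 symbol leaves contributes a 2-state fragment.
  0·1 = 4 states
  1|0·1 = 8 states
  1·(1|0·1) = 10 states
  0|1|1·(1|0·1) = 16 states
  (0|1|1·(1|0·1))·1 = 18 states

18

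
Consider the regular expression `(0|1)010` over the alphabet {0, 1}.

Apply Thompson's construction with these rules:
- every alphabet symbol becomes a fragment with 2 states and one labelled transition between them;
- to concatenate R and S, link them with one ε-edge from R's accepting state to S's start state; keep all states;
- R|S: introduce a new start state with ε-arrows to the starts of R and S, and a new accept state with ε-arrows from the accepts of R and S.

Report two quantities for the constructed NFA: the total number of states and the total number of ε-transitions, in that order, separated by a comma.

12, 7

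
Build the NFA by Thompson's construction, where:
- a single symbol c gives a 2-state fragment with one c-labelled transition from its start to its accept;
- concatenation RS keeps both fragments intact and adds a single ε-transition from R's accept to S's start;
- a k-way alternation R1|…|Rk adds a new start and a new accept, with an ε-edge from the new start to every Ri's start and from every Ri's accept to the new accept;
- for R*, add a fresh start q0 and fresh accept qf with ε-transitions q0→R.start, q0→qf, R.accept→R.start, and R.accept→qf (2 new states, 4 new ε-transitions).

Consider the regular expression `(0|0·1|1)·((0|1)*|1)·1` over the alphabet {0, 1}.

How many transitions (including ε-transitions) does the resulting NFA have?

29

Recursing over subexpressions:
Each of the 8 symbol leaves contributes 1 transition (1 symbol, 0 ε).
  0·1 → 3 transitions (2 symbol, 1 ε)
  0|0·1|1 → 11 transitions (4 symbol, 7 ε)
  0|1 → 6 transitions (2 symbol, 4 ε)
  (0|1)* → 10 transitions (2 symbol, 8 ε)
  (0|1)*|1 → 15 transitions (3 symbol, 12 ε)
  (0|0·1|1)·((0|1)*|1)·1 → 29 transitions (8 symbol, 21 ε)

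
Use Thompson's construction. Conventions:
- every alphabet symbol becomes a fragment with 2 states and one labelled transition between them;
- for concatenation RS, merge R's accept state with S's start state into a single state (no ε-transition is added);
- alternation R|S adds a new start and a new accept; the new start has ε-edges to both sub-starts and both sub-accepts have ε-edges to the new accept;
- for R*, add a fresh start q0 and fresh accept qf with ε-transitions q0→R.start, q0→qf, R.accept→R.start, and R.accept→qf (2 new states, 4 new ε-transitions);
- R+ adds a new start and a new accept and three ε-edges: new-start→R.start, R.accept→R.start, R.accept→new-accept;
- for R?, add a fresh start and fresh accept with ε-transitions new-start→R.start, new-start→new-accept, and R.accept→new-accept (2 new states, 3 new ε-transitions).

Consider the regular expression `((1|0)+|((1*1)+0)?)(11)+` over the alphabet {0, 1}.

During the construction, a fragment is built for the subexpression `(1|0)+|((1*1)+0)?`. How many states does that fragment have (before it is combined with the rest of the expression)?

20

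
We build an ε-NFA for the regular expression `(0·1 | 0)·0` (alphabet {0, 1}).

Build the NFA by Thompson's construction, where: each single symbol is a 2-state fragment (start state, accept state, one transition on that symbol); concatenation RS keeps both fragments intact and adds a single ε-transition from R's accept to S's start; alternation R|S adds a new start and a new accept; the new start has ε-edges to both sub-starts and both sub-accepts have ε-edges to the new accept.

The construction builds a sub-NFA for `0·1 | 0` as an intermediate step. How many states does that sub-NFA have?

8

Fragment for `0·1 | 0`:
Each of the 3 symbol leaves contributes a 2-state fragment.
  0·1 — 4 states
  0·1 | 0 — 8 states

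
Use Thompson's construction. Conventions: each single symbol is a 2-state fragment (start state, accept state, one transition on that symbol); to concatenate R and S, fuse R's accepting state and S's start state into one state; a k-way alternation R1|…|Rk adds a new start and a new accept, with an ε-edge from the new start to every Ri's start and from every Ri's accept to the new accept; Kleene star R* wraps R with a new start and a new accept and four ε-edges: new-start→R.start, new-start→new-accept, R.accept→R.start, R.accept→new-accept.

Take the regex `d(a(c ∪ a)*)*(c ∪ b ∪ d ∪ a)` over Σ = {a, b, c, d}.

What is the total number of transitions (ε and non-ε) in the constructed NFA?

Per subexpression:
Each of the 8 symbol leaves contributes 1 transition (1 symbol, 0 ε).
  c ∪ a : 6 transitions (2 symbol, 4 ε)
  (c ∪ a)* : 10 transitions (2 symbol, 8 ε)
  a(c ∪ a)* : 11 transitions (3 symbol, 8 ε)
  (a(c ∪ a)*)* : 15 transitions (3 symbol, 12 ε)
  c ∪ b ∪ d ∪ a : 12 transitions (4 symbol, 8 ε)
  d(a(c ∪ a)*)*(c ∪ b ∪ d ∪ a) : 28 transitions (8 symbol, 20 ε)

28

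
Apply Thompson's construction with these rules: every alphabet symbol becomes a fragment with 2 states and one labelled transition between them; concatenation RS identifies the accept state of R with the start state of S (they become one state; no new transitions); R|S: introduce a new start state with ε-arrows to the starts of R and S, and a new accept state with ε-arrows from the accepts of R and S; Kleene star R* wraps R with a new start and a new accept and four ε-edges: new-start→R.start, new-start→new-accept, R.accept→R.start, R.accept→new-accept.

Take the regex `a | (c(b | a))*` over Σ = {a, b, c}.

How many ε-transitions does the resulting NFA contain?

12

Per subexpression:
Each of the 4 symbol leaves contributes 0 ε-transitions.
  b | a — 4 ε-transitions
  c(b | a) — 4 ε-transitions
  (c(b | a))* — 8 ε-transitions
  a | (c(b | a))* — 12 ε-transitions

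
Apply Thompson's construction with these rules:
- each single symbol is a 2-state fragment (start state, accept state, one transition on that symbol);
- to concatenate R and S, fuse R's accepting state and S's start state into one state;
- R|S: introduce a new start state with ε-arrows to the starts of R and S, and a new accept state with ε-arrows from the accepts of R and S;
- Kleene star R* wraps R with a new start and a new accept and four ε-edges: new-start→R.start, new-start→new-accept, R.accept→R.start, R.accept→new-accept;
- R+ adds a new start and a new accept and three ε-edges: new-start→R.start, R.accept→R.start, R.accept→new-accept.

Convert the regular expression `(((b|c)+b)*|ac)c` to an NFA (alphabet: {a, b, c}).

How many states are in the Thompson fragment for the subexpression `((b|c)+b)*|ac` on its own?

Fragment for `((b|c)+b)*|ac`:
Each of the 5 symbol leaves contributes a 2-state fragment.
  b|c = 6 states
  (b|c)+ = 8 states
  (b|c)+b = 9 states
  ((b|c)+b)* = 11 states
  ac = 3 states
  ((b|c)+b)*|ac = 16 states

16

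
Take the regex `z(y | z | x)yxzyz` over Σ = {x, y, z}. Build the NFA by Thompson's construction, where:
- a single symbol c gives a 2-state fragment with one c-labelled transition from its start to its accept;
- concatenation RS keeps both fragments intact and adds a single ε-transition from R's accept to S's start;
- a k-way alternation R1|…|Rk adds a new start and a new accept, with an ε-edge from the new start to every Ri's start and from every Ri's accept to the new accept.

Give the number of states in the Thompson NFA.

Bottom-up over the parse tree:
Each of the 9 symbol leaves contributes a 2-state fragment.
  y | z | x : 8 states
  z(y | z | x)yxzyz : 20 states

20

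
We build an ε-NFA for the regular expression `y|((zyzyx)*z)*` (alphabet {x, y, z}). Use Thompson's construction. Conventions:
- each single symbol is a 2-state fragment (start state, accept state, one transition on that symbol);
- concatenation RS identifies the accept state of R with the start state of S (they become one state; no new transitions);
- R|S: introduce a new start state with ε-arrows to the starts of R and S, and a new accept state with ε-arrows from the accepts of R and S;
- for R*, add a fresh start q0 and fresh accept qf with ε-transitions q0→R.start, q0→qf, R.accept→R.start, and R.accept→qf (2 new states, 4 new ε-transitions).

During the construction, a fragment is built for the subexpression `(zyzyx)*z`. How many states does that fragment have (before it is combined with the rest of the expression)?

Fragment for `(zyzyx)*z`:
Each of the 6 symbol leaves contributes a 2-state fragment.
  zyzyx = 6 states
  (zyzyx)* = 8 states
  (zyzyx)*z = 9 states

9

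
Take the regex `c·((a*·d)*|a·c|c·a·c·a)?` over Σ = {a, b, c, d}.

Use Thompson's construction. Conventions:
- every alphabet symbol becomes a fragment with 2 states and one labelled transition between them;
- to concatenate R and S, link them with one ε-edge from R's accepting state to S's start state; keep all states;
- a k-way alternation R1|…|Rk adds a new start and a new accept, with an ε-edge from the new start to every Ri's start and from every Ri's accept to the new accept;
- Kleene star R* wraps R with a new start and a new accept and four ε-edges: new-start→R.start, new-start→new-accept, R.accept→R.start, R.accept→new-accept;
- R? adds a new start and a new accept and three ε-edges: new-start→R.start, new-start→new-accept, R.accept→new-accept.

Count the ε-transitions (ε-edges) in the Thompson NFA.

Recursing over subexpressions:
Each of the 9 symbol leaves contributes 0 ε-transitions.
  a* = 4 ε-transitions
  a*·d = 5 ε-transitions
  (a*·d)* = 9 ε-transitions
  a·c = 1 ε-transition
  c·a·c·a = 3 ε-transitions
  (a*·d)*|a·c|c·a·c·a = 19 ε-transitions
  ((a*·d)*|a·c|c·a·c·a)? = 22 ε-transitions
  c·((a*·d)*|a·c|c·a·c·a)? = 23 ε-transitions

23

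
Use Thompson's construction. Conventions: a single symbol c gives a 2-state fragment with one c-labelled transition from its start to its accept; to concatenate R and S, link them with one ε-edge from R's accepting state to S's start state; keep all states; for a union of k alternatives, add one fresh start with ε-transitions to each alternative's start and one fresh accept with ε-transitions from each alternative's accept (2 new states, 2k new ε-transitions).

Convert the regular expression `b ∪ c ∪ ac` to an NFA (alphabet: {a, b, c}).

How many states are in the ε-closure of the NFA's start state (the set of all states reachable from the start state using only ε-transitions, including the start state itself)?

4

Compute the ε-closure size of each fragment's start state recursively; a symbol fragment's start has no outgoing ε-edge, so its closure is just itself (size 1).
  ac : same as the first factor's closure: |closure| = 1
  b ∪ c ∪ ac : new start ε-reaches every alternative's start; none of them accept ε, so the new accept is not reached: |closure| = 1 + 1 + 1 + 1 = 4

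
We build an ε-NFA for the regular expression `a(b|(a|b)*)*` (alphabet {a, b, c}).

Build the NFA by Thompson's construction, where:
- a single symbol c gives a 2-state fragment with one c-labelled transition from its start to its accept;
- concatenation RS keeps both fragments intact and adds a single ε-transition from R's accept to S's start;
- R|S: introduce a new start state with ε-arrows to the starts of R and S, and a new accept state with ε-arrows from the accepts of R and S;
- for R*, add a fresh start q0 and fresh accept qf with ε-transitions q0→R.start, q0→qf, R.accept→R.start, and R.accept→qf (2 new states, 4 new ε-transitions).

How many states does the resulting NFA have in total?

16

By structural recursion:
Each of the 4 symbol leaves contributes a 2-state fragment.
  a|b — 6 states
  (a|b)* — 8 states
  b|(a|b)* — 12 states
  (b|(a|b)*)* — 14 states
  a(b|(a|b)*)* — 16 states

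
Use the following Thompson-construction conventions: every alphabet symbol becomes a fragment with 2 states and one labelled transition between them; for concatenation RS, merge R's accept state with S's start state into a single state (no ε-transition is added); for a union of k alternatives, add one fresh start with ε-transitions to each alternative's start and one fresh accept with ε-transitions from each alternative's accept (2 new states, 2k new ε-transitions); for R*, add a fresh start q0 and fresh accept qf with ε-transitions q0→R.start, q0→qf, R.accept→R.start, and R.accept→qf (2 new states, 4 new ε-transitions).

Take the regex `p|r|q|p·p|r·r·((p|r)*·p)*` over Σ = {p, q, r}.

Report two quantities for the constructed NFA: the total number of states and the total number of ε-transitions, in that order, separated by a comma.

24, 22

By structural recursion:
Each of the 10 symbol leaves contributes 2 states and 0 ε-transitions.
  p·p — 3 states, 0 ε-transitions
  p|r — 6 states, 4 ε-transitions
  (p|r)* — 8 states, 8 ε-transitions
  (p|r)*·p — 9 states, 8 ε-transitions
  ((p|r)*·p)* — 11 states, 12 ε-transitions
  r·r·((p|r)*·p)* — 13 states, 12 ε-transitions
  p|r|q|p·p|r·r·((p|r)*·p)* — 24 states, 22 ε-transitions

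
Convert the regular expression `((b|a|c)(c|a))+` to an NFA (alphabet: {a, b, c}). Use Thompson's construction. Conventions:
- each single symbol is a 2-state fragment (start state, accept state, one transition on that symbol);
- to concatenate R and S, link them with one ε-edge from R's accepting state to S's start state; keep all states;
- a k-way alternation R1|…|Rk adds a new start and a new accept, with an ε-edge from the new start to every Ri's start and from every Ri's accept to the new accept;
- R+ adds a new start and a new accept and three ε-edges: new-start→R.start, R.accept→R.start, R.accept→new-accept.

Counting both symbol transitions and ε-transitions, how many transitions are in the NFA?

Bottom-up over the parse tree:
Each of the 5 symbol leaves contributes 1 transition (1 symbol, 0 ε).
  b|a|c : 9 transitions (3 symbol, 6 ε)
  c|a : 6 transitions (2 symbol, 4 ε)
  (b|a|c)(c|a) : 16 transitions (5 symbol, 11 ε)
  ((b|a|c)(c|a))+ : 19 transitions (5 symbol, 14 ε)

19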